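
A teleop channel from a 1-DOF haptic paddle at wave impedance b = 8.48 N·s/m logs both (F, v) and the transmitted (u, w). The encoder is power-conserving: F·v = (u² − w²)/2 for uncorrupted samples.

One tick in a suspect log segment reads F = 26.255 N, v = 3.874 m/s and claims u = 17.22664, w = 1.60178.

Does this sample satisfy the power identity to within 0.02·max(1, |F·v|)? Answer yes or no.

no

F·v = 26.255×3.874 = 101.7119 W.
(u² − w²)/2 = (296.7571 − 2.5657)/2 = 147.0957 W.
|Δ| = 45.3838;  2% of max(1, |F·v|) = 2.0342.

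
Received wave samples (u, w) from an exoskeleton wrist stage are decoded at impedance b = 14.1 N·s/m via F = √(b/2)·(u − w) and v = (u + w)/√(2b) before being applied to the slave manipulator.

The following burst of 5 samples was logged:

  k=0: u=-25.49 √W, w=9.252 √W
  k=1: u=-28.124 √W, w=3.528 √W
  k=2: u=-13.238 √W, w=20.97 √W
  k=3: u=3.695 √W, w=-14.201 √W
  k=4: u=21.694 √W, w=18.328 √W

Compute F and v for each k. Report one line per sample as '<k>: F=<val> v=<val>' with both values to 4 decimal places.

k=0: u−w=-34.7420, u+w=-16.2380; √(b/2)=2.6552, √(2b)=5.3104; F=2.6552×(-34.742)=-92.2464, v=-16.2380/5.3104=-3.0578
k=1: u−w=-31.6520, u+w=-24.5960; √(b/2)=2.6552, √(2b)=5.3104; F=2.6552×(-31.652)=-84.0419, v=-24.5960/5.3104=-4.6317
k=2: u−w=-34.2080, u+w=7.7320; √(b/2)=2.6552, √(2b)=5.3104; F=2.6552×(-34.208)=-90.8285, v=7.7320/5.3104=1.4560
k=3: u−w=17.8960, u+w=-10.5060; √(b/2)=2.6552, √(2b)=5.3104; F=2.6552×17.896=47.5172, v=-10.5060/5.3104=-1.9784
k=4: u−w=3.3660, u+w=40.0220; √(b/2)=2.6552, √(2b)=5.3104; F=2.6552×3.366=8.9373, v=40.0220/5.3104=7.5366

0: F=-92.2464 v=-3.0578
1: F=-84.0419 v=-4.6317
2: F=-90.8285 v=1.4560
3: F=47.5172 v=-1.9784
4: F=8.9373 v=7.5366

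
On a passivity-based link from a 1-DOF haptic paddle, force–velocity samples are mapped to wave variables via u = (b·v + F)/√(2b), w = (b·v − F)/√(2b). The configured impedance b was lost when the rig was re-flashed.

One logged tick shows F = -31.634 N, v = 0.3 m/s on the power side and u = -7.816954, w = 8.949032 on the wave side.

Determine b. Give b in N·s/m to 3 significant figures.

u + w = 1.132078;  u + w = √(2b)·v, so √(2b) = 1.132078/0.3 = 3.773593.
b = (√(2b))²/2 = 14.240007/2 = 7.120003.
(Check via u − w = 2F/√(2b): u − w = -16.765986, 2F/√(2b) = -16.765983.)

b = 7.12 N·s/m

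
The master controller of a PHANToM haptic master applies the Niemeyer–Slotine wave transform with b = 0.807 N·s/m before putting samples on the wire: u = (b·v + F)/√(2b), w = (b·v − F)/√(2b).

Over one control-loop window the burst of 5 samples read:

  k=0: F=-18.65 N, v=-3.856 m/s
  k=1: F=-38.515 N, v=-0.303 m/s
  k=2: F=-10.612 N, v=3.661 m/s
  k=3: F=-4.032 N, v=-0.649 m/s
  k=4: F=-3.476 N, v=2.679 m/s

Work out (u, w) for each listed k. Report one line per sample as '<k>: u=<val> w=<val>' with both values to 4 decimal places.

k=0: b·v=0.807×(-3.856)=-3.1118; √(2b)=1.2704; u=(-3.1118+(-18.65))/1.2704=-17.1294, w=(-3.1118−(-18.65))/1.2704=12.2306
k=1: b·v=0.807×(-0.303)=-0.2445; √(2b)=1.2704; u=(-0.2445+(-38.515))/1.2704=-30.5089, w=(-0.2445−(-38.515))/1.2704=30.1240
k=2: b·v=0.807×3.661=2.9544; √(2b)=1.2704; u=(2.9544+(-10.612))/1.2704=-6.0275, w=(2.9544−(-10.612))/1.2704=10.6786
k=3: b·v=0.807×(-0.649)=-0.5237; √(2b)=1.2704; u=(-0.5237+(-4.032))/1.2704=-3.5860, w=(-0.5237−(-4.032))/1.2704=2.7615
k=4: b·v=0.807×2.679=2.1620; √(2b)=1.2704; u=(2.1620+(-3.476))/1.2704=-1.0343, w=(2.1620−(-3.476))/1.2704=4.4378

0: u=-17.1294 w=12.2306
1: u=-30.5089 w=30.1240
2: u=-6.0275 w=10.6786
3: u=-3.5860 w=2.7615
4: u=-1.0343 w=4.4378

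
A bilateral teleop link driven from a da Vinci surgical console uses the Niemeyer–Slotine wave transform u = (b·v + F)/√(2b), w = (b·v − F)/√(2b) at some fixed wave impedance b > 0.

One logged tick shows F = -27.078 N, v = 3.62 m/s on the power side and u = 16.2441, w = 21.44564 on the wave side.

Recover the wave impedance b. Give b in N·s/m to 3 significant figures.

b = 54.2 N·s/m

u + w = 37.6897;  u + w = √(2b)·v, so √(2b) = 37.6897/3.62 = 10.4115.
b = (√(2b))²/2 = 108.4000/2 = 54.2000.
(Check via u − w = 2F/√(2b): u − w = -5.2015, 2F/√(2b) = -5.2015.)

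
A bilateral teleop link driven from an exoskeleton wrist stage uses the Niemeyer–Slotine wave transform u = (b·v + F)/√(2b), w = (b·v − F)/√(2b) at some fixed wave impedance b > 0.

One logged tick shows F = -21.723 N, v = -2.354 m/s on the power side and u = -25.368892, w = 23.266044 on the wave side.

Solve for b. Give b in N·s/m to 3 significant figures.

b = 0.399 N·s/m

u + w = -2.102848;  u + w = √(2b)·v, so √(2b) = -2.102848/(-2.354) = 0.893308.
b = (√(2b))²/2 = 0.798000/2 = 0.399000.
(Check via u − w = 2F/√(2b): u − w = -48.634936, 2F/√(2b) = -48.634939.)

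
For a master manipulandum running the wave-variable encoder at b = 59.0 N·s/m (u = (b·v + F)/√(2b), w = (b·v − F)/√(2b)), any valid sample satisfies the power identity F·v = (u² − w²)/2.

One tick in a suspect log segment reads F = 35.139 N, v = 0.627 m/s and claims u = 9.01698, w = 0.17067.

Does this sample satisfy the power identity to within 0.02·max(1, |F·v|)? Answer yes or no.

F·v = 35.139×0.627 = 22.03215 W.
(u² − w²)/2 = (81.30593 − 0.02913)/2 = 40.63840 W.
|Δ| = 18.60625;  2% of max(1, |F·v|) = 0.44064.

no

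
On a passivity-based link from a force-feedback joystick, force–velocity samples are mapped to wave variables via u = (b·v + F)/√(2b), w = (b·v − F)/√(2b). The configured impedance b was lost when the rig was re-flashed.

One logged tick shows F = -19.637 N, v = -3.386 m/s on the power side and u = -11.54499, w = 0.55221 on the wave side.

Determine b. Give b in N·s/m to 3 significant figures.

b = 5.27 N·s/m

u + w = -10.9928;  u + w = √(2b)·v, so √(2b) = -10.9928/(-3.386) = 3.2465.
b = (√(2b))²/2 = 10.5400/2 = 5.2700.
(Check via u − w = 2F/√(2b): u − w = -12.0972, 2F/√(2b) = -12.0972.)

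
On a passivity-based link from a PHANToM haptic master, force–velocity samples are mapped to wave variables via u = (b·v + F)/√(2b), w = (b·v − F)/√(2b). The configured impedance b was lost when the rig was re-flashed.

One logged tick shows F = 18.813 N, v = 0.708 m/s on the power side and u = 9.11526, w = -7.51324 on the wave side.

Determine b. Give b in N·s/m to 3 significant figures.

u + w = 1.6020;  u + w = √(2b)·v, so √(2b) = 1.6020/0.708 = 2.2627.
b = (√(2b))²/2 = 5.1200/2 = 2.5600.
(Check via u − w = 2F/√(2b): u − w = 16.6285, 2F/√(2b) = 16.6285.)

b = 2.56 N·s/m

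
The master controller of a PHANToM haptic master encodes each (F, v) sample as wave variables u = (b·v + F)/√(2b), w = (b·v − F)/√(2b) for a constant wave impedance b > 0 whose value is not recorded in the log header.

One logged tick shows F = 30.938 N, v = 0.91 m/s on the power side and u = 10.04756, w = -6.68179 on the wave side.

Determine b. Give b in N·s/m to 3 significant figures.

b = 6.84 N·s/m

u + w = 3.3658;  u + w = √(2b)·v, so √(2b) = 3.3658/0.91 = 3.6986.
b = (√(2b))²/2 = 13.6800/2 = 6.8400.
(Check via u − w = 2F/√(2b): u − w = 16.7294, 2F/√(2b) = 16.7294.)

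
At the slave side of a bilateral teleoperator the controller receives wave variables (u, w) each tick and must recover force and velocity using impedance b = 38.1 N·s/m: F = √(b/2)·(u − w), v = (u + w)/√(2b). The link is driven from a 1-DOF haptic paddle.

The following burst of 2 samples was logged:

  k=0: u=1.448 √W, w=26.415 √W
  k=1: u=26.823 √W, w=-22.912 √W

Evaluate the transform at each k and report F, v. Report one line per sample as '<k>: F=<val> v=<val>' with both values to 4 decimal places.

k=0: u−w=-24.9670, u+w=27.8630; √(b/2)=4.3646, √(2b)=8.7293; F=4.3646×(-24.967)=-108.9717, v=27.8630/8.7293=3.1919
k=1: u−w=49.7350, u+w=3.9110; √(b/2)=4.3646, √(2b)=8.7293; F=4.3646×49.735=217.0749, v=3.9110/8.7293=0.4480

0: F=-108.9717 v=3.1919
1: F=217.0749 v=0.4480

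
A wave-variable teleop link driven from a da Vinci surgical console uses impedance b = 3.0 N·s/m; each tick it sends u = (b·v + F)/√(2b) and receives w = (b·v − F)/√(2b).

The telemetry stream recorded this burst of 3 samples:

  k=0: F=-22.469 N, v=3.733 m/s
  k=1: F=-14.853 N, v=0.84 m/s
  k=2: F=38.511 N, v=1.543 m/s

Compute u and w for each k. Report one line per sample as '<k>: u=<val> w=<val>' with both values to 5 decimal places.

k=0: b·v=3.0×3.733=11.19900; √(2b)=2.44949; u=(11.19900+(-22.469))/2.44949=-4.60096, w=(11.19900−(-22.469))/2.44949=13.74490
k=1: b·v=3.0×0.84=2.52000; √(2b)=2.44949; u=(2.52000+(-14.853))/2.44949=-5.03493, w=(2.52000−(-14.853))/2.44949=7.09250
k=2: b·v=3.0×1.543=4.62900; √(2b)=2.44949; u=(4.62900+38.511)/2.44949=17.61183, w=(4.62900−38.511)/2.44949=-13.83227

0: u=-4.60096 w=13.74490
1: u=-5.03493 w=7.09250
2: u=17.61183 w=-13.83227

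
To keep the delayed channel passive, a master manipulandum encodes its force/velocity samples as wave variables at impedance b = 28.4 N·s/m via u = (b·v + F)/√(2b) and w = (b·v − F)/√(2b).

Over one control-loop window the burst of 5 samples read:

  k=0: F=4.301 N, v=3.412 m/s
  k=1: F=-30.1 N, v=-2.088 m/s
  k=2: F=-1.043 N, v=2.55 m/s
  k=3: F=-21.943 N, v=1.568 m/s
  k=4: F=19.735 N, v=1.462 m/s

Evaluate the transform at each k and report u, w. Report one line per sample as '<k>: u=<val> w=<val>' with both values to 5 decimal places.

0: u=13.42808 w=12.28672
1: u=-11.86204 w=-3.87433
2: u=9.47074 w=9.74753
3: u=2.99714 w=8.82021
4: u=8.12780 w=2.89068

k=0: b·v=28.4×3.412=96.90080; √(2b)=7.53658; u=(96.90080+4.301)/7.53658=13.42808, w=(96.90080−4.301)/7.53658=12.28672
k=1: b·v=28.4×(-2.088)=-59.29920; √(2b)=7.53658; u=(-59.29920+(-30.1))/7.53658=-11.86204, w=(-59.29920−(-30.1))/7.53658=-3.87433
k=2: b·v=28.4×2.55=72.42000; √(2b)=7.53658; u=(72.42000+(-1.043))/7.53658=9.47074, w=(72.42000−(-1.043))/7.53658=9.74753
k=3: b·v=28.4×1.568=44.53120; √(2b)=7.53658; u=(44.53120+(-21.943))/7.53658=2.99714, w=(44.53120−(-21.943))/7.53658=8.82021
k=4: b·v=28.4×1.462=41.52080; √(2b)=7.53658; u=(41.52080+19.735)/7.53658=8.12780, w=(41.52080−19.735)/7.53658=2.89068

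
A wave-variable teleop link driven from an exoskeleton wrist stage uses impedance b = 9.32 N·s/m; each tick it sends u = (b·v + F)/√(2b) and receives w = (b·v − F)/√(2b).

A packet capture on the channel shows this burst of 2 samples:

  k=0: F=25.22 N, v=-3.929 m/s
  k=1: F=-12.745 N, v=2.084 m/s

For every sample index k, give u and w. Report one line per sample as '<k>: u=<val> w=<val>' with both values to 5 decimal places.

0: u=-2.64008 w=-14.32302
1: u=1.54673 w=7.45074

k=0: b·v=9.32×(-3.929)=-36.61828; √(2b)=4.31741; u=(-36.61828+25.22)/4.31741=-2.64008, w=(-36.61828−25.22)/4.31741=-14.32302
k=1: b·v=9.32×2.084=19.42288; √(2b)=4.31741; u=(19.42288+(-12.745))/4.31741=1.54673, w=(19.42288−(-12.745))/4.31741=7.45074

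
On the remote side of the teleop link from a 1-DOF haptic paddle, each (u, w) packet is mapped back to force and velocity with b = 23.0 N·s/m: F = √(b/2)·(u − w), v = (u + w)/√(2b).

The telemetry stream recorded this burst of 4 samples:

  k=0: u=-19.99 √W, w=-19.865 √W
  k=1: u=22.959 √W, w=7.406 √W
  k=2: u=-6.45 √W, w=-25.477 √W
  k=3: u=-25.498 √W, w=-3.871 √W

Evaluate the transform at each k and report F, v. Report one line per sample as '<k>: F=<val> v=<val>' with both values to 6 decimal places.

0: F=-0.423896 v=-5.876299
1: F=52.742789 v=4.477075
2: F=64.523696 v=-4.707379
3: F=-73.340725 v=-4.330223

k=0: u−w=-0.125000, u+w=-39.855000; √(b/2)=3.391165, √(2b)=6.782330; F=3.391165×(-0.125)=-0.423896, v=-39.855000/6.782330=-5.876299
k=1: u−w=15.553000, u+w=30.365000; √(b/2)=3.391165, √(2b)=6.782330; F=3.391165×15.553=52.742789, v=30.365000/6.782330=4.477075
k=2: u−w=19.027000, u+w=-31.927000; √(b/2)=3.391165, √(2b)=6.782330; F=3.391165×19.027=64.523696, v=-31.927000/6.782330=-4.707379
k=3: u−w=-21.627000, u+w=-29.369000; √(b/2)=3.391165, √(2b)=6.782330; F=3.391165×(-21.627)=-73.340725, v=-29.369000/6.782330=-4.330223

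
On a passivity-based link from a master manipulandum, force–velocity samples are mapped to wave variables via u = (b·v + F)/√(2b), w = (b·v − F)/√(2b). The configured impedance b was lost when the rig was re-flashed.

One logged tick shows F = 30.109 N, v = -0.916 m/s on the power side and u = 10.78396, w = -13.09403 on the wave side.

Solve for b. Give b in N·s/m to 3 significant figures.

b = 3.18 N·s/m

u + w = -2.3101;  u + w = √(2b)·v, so √(2b) = -2.3101/(-0.916) = 2.5219.
b = (√(2b))²/2 = 6.3600/2 = 3.1800.
(Check via u − w = 2F/√(2b): u − w = 23.8780, 2F/√(2b) = 23.8779.)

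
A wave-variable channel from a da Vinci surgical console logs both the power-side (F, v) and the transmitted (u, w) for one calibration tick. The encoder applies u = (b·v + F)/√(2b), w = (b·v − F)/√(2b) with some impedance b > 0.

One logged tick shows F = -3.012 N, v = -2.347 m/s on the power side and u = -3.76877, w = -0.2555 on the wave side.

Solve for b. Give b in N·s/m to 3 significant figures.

b = 1.47 N·s/m

u + w = -4.0243;  u + w = √(2b)·v, so √(2b) = -4.0243/(-2.347) = 1.7146.
b = (√(2b))²/2 = 2.9400/2 = 1.4700.
(Check via u − w = 2F/√(2b): u − w = -3.5133, 2F/√(2b) = -3.5133.)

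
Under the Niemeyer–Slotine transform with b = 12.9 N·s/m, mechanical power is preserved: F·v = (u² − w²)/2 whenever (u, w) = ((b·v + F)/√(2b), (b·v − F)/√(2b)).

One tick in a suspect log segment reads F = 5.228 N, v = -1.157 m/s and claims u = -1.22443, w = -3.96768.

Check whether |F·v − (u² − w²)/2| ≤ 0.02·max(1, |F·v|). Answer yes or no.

no

F·v = 5.228×(-1.157) = -6.04880 W.
(u² − w²)/2 = (1.49923 − 15.74248)/2 = -7.12163 W.
|Δ| = 1.07283;  2% of max(1, |F·v|) = 0.12098.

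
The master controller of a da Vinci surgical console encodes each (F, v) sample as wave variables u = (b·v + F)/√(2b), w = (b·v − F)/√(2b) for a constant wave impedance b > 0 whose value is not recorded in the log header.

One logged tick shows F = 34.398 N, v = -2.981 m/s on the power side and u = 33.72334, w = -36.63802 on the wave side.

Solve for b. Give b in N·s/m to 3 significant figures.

u + w = -2.91468;  u + w = √(2b)·v, so √(2b) = -2.91468/(-2.981) = 0.97775.
b = (√(2b))²/2 = 0.95600/2 = 0.47800.
(Check via u − w = 2F/√(2b): u − w = 70.36136, 2F/√(2b) = 70.36137.)

b = 0.478 N·s/m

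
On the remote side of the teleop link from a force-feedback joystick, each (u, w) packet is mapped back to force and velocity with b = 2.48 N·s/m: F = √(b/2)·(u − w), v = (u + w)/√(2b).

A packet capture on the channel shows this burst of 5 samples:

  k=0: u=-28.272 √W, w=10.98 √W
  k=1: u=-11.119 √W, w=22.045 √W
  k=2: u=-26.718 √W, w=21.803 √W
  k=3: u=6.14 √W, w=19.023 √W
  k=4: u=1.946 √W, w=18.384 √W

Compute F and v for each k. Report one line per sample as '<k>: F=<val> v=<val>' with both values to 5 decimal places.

0: F=-43.70918 v=-7.76434
1: F=-36.92987 v=4.90592
2: F=-54.03070 v=-2.20690
3: F=-14.34590 v=11.29852
4: F=-18.30458 v=9.12844

k=0: u−w=-39.25200, u+w=-17.29200; √(b/2)=1.11355, √(2b)=2.22711; F=1.11355×(-39.252)=-43.70918, v=-17.29200/2.22711=-7.76434
k=1: u−w=-33.16400, u+w=10.92600; √(b/2)=1.11355, √(2b)=2.22711; F=1.11355×(-33.164)=-36.92987, v=10.92600/2.22711=4.90592
k=2: u−w=-48.52100, u+w=-4.91500; √(b/2)=1.11355, √(2b)=2.22711; F=1.11355×(-48.521)=-54.03070, v=-4.91500/2.22711=-2.20690
k=3: u−w=-12.88300, u+w=25.16300; √(b/2)=1.11355, √(2b)=2.22711; F=1.11355×(-12.883)=-14.34590, v=25.16300/2.22711=11.29852
k=4: u−w=-16.43800, u+w=20.33000; √(b/2)=1.11355, √(2b)=2.22711; F=1.11355×(-16.438)=-18.30458, v=20.33000/2.22711=9.12844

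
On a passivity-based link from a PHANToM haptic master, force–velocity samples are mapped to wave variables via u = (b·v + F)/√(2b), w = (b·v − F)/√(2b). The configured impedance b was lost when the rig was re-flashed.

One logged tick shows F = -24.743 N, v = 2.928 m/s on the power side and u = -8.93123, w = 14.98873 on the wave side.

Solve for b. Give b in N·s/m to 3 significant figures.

b = 2.14 N·s/m

u + w = 6.05750;  u + w = √(2b)·v, so √(2b) = 6.05750/2.928 = 2.06882.
b = (√(2b))²/2 = 4.28001/2 = 2.14000.
(Check via u − w = 2F/√(2b): u − w = -23.91996, 2F/√(2b) = -23.91994.)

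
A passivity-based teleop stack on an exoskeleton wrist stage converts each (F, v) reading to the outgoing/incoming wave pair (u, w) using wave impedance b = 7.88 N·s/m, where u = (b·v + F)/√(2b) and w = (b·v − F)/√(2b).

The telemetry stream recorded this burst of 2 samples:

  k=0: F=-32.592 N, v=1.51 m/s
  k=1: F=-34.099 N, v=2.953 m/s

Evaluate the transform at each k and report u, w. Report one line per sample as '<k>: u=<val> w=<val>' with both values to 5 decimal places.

k=0: b·v=7.88×1.51=11.89880; √(2b)=3.96989; u=(11.89880+(-32.592))/3.96989=-5.21254, w=(11.89880−(-32.592))/3.96989=11.20707
k=1: b·v=7.88×2.953=23.26964; √(2b)=3.96989; u=(23.26964+(-34.099))/3.96989=-2.72788, w=(23.26964−(-34.099))/3.96989=14.45095

0: u=-5.21254 w=11.20707
1: u=-2.72788 w=14.45095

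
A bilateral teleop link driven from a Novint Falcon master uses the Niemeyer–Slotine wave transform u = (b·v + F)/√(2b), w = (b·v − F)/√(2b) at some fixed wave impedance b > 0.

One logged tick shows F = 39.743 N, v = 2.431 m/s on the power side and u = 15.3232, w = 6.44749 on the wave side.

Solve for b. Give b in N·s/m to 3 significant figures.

u + w = 21.77069;  u + w = √(2b)·v, so √(2b) = 21.77069/2.431 = 8.95545.
b = (√(2b))²/2 = 80.20002/2 = 40.10001.
(Check via u − w = 2F/√(2b): u − w = 8.87571, 2F/√(2b) = 8.87572.)

b = 40.1 N·s/m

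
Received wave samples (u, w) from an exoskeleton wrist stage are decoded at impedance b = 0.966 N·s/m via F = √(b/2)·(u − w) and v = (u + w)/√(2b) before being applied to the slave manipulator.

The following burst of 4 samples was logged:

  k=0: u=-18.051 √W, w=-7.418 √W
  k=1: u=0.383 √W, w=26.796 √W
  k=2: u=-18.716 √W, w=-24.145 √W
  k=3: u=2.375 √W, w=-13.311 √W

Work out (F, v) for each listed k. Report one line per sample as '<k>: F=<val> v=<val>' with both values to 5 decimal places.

0: F=-7.38974 v=-18.32350
1: F=-18.35656 v=19.55374
2: F=3.77306 v=-30.83605
3: F=10.90149 v=-7.86783

k=0: u−w=-10.63300, u+w=-25.46900; √(b/2)=0.69498, √(2b)=1.38996; F=0.69498×(-10.633)=-7.38974, v=-25.46900/1.38996=-18.32350
k=1: u−w=-26.41300, u+w=27.17900; √(b/2)=0.69498, √(2b)=1.38996; F=0.69498×(-26.413)=-18.35656, v=27.17900/1.38996=19.55374
k=2: u−w=5.42900, u+w=-42.86100; √(b/2)=0.69498, √(2b)=1.38996; F=0.69498×5.429=3.77306, v=-42.86100/1.38996=-30.83605
k=3: u−w=15.68600, u+w=-10.93600; √(b/2)=0.69498, √(2b)=1.38996; F=0.69498×15.686=10.90149, v=-10.93600/1.38996=-7.86783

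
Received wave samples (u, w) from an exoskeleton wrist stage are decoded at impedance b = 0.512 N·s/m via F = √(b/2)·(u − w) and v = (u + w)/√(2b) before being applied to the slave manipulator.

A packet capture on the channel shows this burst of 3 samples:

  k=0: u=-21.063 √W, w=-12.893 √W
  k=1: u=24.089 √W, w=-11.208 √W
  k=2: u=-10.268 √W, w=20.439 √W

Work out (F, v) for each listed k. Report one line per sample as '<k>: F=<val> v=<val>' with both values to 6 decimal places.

0: F=-4.133729 v=-33.555719
1: F=17.859026 v=12.729156
2: F=-15.536650 v=10.051102

k=0: u−w=-8.170000, u+w=-33.956000; √(b/2)=0.505964, √(2b)=1.011929; F=0.505964×(-8.17)=-4.133729, v=-33.956000/1.011929=-33.555719
k=1: u−w=35.297000, u+w=12.881000; √(b/2)=0.505964, √(2b)=1.011929; F=0.505964×35.297=17.859026, v=12.881000/1.011929=12.729156
k=2: u−w=-30.707000, u+w=10.171000; √(b/2)=0.505964, √(2b)=1.011929; F=0.505964×(-30.707)=-15.536650, v=10.171000/1.011929=10.051102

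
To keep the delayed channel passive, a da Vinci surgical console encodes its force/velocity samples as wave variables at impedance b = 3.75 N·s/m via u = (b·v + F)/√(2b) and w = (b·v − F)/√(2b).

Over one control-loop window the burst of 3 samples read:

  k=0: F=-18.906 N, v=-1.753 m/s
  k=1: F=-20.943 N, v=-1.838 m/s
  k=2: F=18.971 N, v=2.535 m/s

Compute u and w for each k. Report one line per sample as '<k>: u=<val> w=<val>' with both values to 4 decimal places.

k=0: b·v=3.75×(-1.753)=-6.5737; √(2b)=2.7386; u=(-6.5737+(-18.906))/2.7386=-9.3039, w=(-6.5737−(-18.906))/2.7386=4.5031
k=1: b·v=3.75×(-1.838)=-6.8925; √(2b)=2.7386; u=(-6.8925+(-20.943))/2.7386=-10.1641, w=(-6.8925−(-20.943))/2.7386=5.1305
k=2: b·v=3.75×2.535=9.5063; √(2b)=2.7386; u=(9.5063+18.971)/2.7386=10.3984, w=(9.5063−18.971)/2.7386=-3.4560

0: u=-9.3039 w=4.5031
1: u=-10.1641 w=5.1305
2: u=10.3984 w=-3.4560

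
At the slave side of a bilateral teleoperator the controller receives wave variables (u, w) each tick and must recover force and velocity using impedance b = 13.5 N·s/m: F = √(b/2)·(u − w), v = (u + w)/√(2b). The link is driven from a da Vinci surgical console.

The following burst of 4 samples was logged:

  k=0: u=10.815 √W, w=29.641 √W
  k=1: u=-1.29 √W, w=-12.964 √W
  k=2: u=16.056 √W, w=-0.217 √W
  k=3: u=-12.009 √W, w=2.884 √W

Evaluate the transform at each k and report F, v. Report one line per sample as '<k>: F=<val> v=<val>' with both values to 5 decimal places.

0: F=-48.91138 v=7.78576
1: F=30.32994 v=-2.74318
2: F=42.27849 v=3.04822
3: F=-38.69315 v=-1.75611

k=0: u−w=-18.82600, u+w=40.45600; √(b/2)=2.59808, √(2b)=5.19615; F=2.59808×(-18.826)=-48.91138, v=40.45600/5.19615=7.78576
k=1: u−w=11.67400, u+w=-14.25400; √(b/2)=2.59808, √(2b)=5.19615; F=2.59808×11.674=30.32994, v=-14.25400/5.19615=-2.74318
k=2: u−w=16.27300, u+w=15.83900; √(b/2)=2.59808, √(2b)=5.19615; F=2.59808×16.273=42.27849, v=15.83900/5.19615=3.04822
k=3: u−w=-14.89300, u+w=-9.12500; √(b/2)=2.59808, √(2b)=5.19615; F=2.59808×(-14.893)=-38.69315, v=-9.12500/5.19615=-1.75611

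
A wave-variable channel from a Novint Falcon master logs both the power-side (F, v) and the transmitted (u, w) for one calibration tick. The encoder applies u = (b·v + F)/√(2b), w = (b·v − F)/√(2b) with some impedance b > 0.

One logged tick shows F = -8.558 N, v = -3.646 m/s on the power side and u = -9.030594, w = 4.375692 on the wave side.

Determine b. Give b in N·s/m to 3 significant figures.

b = 0.815 N·s/m

u + w = -4.654902;  u + w = √(2b)·v, so √(2b) = -4.654902/(-3.646) = 1.276715.
b = (√(2b))²/2 = 1.630001/2 = 0.815000.
(Check via u − w = 2F/√(2b): u − w = -13.406286, 2F/√(2b) = -13.406284.)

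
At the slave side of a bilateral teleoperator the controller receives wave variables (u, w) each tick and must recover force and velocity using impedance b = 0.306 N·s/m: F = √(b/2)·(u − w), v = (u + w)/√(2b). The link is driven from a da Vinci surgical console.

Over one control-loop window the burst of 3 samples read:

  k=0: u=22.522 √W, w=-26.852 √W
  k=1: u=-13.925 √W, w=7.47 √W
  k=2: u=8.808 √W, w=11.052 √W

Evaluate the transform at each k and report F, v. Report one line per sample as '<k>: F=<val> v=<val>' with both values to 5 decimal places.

0: F=19.31275 v=-5.53493
1: F=-8.36870 v=-8.25127
2: F=-0.87775 v=25.38654

k=0: u−w=49.37400, u+w=-4.33000; √(b/2)=0.39115, √(2b)=0.78230; F=0.39115×49.374=19.31275, v=-4.33000/0.78230=-5.53493
k=1: u−w=-21.39500, u+w=-6.45500; √(b/2)=0.39115, √(2b)=0.78230; F=0.39115×(-21.395)=-8.36870, v=-6.45500/0.78230=-8.25127
k=2: u−w=-2.24400, u+w=19.86000; √(b/2)=0.39115, √(2b)=0.78230; F=0.39115×(-2.244)=-0.87775, v=19.86000/0.78230=25.38654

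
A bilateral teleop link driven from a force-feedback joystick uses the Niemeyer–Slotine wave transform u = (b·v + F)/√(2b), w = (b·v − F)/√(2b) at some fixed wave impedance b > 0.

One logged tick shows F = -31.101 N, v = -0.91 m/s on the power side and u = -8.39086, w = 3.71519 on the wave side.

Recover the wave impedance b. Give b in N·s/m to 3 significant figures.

b = 13.2 N·s/m

u + w = -4.67567;  u + w = √(2b)·v, so √(2b) = -4.67567/(-0.91) = 5.13810.
b = (√(2b))²/2 = 26.40006/2 = 13.20003.
(Check via u − w = 2F/√(2b): u − w = -12.10605, 2F/√(2b) = -12.10603.)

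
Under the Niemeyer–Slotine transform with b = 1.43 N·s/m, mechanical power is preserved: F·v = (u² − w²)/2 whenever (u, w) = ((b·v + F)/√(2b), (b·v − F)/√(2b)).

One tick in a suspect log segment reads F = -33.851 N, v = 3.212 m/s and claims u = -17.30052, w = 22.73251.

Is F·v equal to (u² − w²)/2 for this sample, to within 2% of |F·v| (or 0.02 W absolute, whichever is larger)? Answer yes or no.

F·v = (-33.851)×3.212 = -108.7294 W.
(u² − w²)/2 = (299.3080 − 516.7670)/2 = -108.7295 W.
|Δ| = 0.0001;  2% of max(1, |F·v|) = 2.1746.

yes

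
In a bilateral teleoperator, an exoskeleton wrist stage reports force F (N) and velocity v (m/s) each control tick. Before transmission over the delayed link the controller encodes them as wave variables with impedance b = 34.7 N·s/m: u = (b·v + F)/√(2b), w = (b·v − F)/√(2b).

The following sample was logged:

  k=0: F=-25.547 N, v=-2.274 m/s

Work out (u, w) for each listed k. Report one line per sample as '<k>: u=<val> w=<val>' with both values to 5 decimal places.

0: u=-12.53859 w=-6.40535

k=0: b·v=34.7×(-2.274)=-78.90780; √(2b)=8.33067; u=(-78.90780+(-25.547))/8.33067=-12.53859, w=(-78.90780−(-25.547))/8.33067=-6.40535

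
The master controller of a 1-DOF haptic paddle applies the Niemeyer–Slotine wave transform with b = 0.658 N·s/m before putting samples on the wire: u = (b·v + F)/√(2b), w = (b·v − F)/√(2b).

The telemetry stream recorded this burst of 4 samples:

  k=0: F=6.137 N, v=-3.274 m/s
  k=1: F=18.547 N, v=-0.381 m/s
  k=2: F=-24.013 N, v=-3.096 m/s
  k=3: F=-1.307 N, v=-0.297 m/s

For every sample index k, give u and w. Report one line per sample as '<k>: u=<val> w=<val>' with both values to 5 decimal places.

k=0: b·v=0.658×(-3.274)=-2.15429; √(2b)=1.14717; u=(-2.15429+6.137)/1.14717=3.47177, w=(-2.15429−6.137)/1.14717=-7.22760
k=1: b·v=0.658×(-0.381)=-0.25070; √(2b)=1.14717; u=(-0.25070+18.547)/1.14717=15.94907, w=(-0.25070−18.547)/1.14717=-16.38614
k=2: b·v=0.658×(-3.096)=-2.03717; √(2b)=1.14717; u=(-2.03717+(-24.013))/1.14717=-22.70819, w=(-2.03717−(-24.013))/1.14717=19.15655
k=3: b·v=0.658×(-0.297)=-0.19543; √(2b)=1.14717; u=(-0.19543+(-1.307))/1.14717=-1.30968, w=(-0.19543−(-1.307))/1.14717=0.96897

0: u=3.47177 w=-7.22760
1: u=15.94907 w=-16.38614
2: u=-22.70819 w=19.15655
3: u=-1.30968 w=0.96897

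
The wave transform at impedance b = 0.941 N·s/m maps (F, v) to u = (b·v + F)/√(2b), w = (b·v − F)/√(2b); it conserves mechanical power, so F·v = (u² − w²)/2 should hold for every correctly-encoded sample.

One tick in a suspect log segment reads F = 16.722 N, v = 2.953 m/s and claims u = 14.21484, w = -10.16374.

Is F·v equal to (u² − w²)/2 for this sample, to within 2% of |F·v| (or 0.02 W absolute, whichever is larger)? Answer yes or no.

yes

F·v = 16.722×2.953 = 49.3801 W.
(u² − w²)/2 = (202.0617 − 103.3016)/2 = 49.3800 W.
|Δ| = 0.0000;  2% of max(1, |F·v|) = 0.9876.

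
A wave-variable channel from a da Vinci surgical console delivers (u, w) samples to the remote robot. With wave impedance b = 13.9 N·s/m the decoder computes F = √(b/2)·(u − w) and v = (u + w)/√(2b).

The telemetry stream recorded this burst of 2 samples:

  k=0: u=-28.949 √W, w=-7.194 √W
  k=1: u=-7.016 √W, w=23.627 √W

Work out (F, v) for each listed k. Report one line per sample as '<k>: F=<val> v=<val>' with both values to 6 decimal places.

k=0: u−w=-21.755000, u+w=-36.143000; √(b/2)=2.636285, √(2b)=5.272571; F=2.636285×(-21.755)=-57.352386, v=-36.143000/5.272571=-6.854911
k=1: u−w=-30.643000, u+w=16.611000; √(b/2)=2.636285, √(2b)=5.272571; F=2.636285×(-30.643)=-80.783689, v=16.611000/5.272571=3.150456

0: F=-57.352386 v=-6.854911
1: F=-80.783689 v=3.150456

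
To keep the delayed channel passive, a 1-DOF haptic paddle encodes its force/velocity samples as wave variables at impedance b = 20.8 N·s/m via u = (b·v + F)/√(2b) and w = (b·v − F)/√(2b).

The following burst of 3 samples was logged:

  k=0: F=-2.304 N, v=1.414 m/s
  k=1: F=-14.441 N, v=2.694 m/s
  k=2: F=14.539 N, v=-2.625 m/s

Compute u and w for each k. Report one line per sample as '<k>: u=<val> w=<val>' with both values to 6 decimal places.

0: u=4.202793 w=4.917233
1: u=6.448907 w=10.926871
2: u=-6.211194 w=-10.719547

k=0: b·v=20.8×1.414=29.411200; √(2b)=6.449806; u=(29.411200+(-2.304))/6.449806=4.202793, w=(29.411200−(-2.304))/6.449806=4.917233
k=1: b·v=20.8×2.694=56.035200; √(2b)=6.449806; u=(56.035200+(-14.441))/6.449806=6.448907, w=(56.035200−(-14.441))/6.449806=10.926871
k=2: b·v=20.8×(-2.625)=-54.600000; √(2b)=6.449806; u=(-54.600000+14.539)/6.449806=-6.211194, w=(-54.600000−14.539)/6.449806=-10.719547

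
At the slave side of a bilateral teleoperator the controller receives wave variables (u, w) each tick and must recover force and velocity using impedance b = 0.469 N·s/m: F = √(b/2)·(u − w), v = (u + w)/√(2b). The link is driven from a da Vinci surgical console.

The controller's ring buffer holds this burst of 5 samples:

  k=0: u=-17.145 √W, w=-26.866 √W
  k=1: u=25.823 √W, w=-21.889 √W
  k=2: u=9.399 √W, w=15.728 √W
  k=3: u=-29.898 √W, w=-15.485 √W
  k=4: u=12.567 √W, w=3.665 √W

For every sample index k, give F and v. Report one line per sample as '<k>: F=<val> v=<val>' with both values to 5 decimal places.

0: F=4.70741 v=-45.44225
1: F=23.10463 v=4.06193
2: F=-3.06483 v=25.94414
3: F=-6.97952 v=-46.85887
4: F=4.31081 v=16.75987

k=0: u−w=9.72100, u+w=-44.01100; √(b/2)=0.48425, √(2b)=0.96850; F=0.48425×9.721=4.70741, v=-44.01100/0.96850=-45.44225
k=1: u−w=47.71200, u+w=3.93400; √(b/2)=0.48425, √(2b)=0.96850; F=0.48425×47.712=23.10463, v=3.93400/0.96850=4.06193
k=2: u−w=-6.32900, u+w=25.12700; √(b/2)=0.48425, √(2b)=0.96850; F=0.48425×(-6.329)=-3.06483, v=25.12700/0.96850=25.94414
k=3: u−w=-14.41300, u+w=-45.38300; √(b/2)=0.48425, √(2b)=0.96850; F=0.48425×(-14.413)=-6.97952, v=-45.38300/0.96850=-46.85887
k=4: u−w=8.90200, u+w=16.23200; √(b/2)=0.48425, √(2b)=0.96850; F=0.48425×8.902=4.31081, v=16.23200/0.96850=16.75987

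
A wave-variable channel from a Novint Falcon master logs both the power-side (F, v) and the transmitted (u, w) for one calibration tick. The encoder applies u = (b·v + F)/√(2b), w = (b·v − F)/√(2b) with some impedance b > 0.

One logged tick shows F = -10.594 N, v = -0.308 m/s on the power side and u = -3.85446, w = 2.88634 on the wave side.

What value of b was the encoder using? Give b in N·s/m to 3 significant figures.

u + w = -0.96812;  u + w = √(2b)·v, so √(2b) = -0.96812/(-0.308) = 3.14325.
b = (√(2b))²/2 = 9.88000/2 = 4.94000.
(Check via u − w = 2F/√(2b): u − w = -6.74080, 2F/√(2b) = -6.74080.)

b = 4.94 N·s/m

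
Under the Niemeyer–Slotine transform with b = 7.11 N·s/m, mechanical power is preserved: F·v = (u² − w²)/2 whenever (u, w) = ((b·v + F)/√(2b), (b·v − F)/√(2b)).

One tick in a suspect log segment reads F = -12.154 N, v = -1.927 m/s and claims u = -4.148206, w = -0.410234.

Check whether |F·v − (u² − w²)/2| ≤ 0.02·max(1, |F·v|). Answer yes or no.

no

F·v = (-12.154)×(-1.927) = 23.420758 W.
(u² − w²)/2 = (17.207613 − 0.168292)/2 = 8.519661 W.
|Δ| = 14.901097;  2% of max(1, |F·v|) = 0.468415.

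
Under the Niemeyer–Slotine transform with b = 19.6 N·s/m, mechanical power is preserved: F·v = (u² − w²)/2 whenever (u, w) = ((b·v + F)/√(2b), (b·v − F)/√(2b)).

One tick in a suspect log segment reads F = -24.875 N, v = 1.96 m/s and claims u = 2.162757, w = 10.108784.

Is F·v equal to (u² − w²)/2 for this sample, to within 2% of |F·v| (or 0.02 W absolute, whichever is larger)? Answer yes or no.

F·v = (-24.875)×1.96 = -48.755000 W.
(u² − w²)/2 = (4.677518 − 102.187514)/2 = -48.754998 W.
|Δ| = 0.000002;  2% of max(1, |F·v|) = 0.975100.

yes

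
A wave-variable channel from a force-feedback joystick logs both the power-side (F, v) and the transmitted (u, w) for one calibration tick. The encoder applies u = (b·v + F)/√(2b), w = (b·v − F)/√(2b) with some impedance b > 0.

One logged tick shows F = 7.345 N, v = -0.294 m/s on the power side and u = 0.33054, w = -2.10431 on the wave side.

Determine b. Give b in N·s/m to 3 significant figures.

b = 18.2 N·s/m

u + w = -1.7738;  u + w = √(2b)·v, so √(2b) = -1.7738/(-0.294) = 6.0332.
b = (√(2b))²/2 = 36.3999/2 = 18.1999.
(Check via u − w = 2F/√(2b): u − w = 2.4348, 2F/√(2b) = 2.4348.)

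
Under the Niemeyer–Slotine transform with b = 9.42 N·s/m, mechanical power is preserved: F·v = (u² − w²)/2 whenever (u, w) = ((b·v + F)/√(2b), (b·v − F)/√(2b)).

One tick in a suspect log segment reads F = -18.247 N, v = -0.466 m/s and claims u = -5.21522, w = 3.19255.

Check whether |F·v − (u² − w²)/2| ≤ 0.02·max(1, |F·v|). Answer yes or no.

F·v = (-18.247)×(-0.466) = 8.5031 W.
(u² − w²)/2 = (27.1985 − 10.1924)/2 = 8.5031 W.
|Δ| = 0.0000;  2% of max(1, |F·v|) = 0.1701.

yes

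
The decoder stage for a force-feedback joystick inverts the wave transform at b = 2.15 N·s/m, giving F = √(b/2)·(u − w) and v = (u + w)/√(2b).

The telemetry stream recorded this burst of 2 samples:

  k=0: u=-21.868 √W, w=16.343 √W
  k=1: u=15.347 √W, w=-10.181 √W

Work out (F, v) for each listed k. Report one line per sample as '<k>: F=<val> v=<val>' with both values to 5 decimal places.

0: F=-39.61801 v=-2.66439
1: F=26.46799 v=2.49127

k=0: u−w=-38.21100, u+w=-5.52500; √(b/2)=1.03682, √(2b)=2.07364; F=1.03682×(-38.211)=-39.61801, v=-5.52500/2.07364=-2.66439
k=1: u−w=25.52800, u+w=5.16600; √(b/2)=1.03682, √(2b)=2.07364; F=1.03682×25.528=26.46799, v=5.16600/2.07364=2.49127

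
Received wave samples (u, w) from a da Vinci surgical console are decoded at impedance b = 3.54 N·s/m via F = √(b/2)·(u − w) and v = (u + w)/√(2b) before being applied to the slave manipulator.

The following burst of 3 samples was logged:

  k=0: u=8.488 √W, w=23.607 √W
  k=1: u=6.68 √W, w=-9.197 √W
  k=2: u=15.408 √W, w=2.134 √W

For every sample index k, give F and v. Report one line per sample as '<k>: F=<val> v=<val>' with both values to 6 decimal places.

k=0: u−w=-15.119000, u+w=32.095000; √(b/2)=1.330413, √(2b)=2.660827; F=1.330413×(-15.119)=-20.114521, v=32.095000/2.660827=12.062040
k=1: u−w=15.877000, u+w=-2.517000; √(b/2)=1.330413, √(2b)=2.660827; F=1.330413×15.877=21.122975, v=-2.517000/2.660827=-0.945947
k=2: u−w=13.274000, u+w=17.542000; √(b/2)=1.330413, √(2b)=2.660827; F=1.330413×13.274=17.659908, v=17.542000/2.660827=6.592687

0: F=-20.114521 v=12.062040
1: F=21.122975 v=-0.945947
2: F=17.659908 v=6.592687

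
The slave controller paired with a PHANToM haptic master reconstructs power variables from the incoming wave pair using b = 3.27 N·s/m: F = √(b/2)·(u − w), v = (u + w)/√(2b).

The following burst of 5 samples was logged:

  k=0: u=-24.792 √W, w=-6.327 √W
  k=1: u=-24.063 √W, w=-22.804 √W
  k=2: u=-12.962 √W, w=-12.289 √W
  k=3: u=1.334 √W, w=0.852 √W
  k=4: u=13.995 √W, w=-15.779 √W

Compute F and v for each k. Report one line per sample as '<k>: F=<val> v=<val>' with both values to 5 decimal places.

k=0: u−w=-18.46500, u+w=-31.11900; √(b/2)=1.27867, √(2b)=2.55734; F=1.27867×(-18.465)=-23.61066, v=-31.11900/2.55734=-12.16849
k=1: u−w=-1.25900, u+w=-46.86700; √(b/2)=1.27867, √(2b)=2.55734; F=1.27867×(-1.259)=-1.60985, v=-46.86700/2.55734=-18.32645
k=2: u−w=-0.67300, u+w=-25.25100; √(b/2)=1.27867, √(2b)=2.55734; F=1.27867×(-0.673)=-0.86055, v=-25.25100/2.55734=-9.87392
k=3: u−w=0.48200, u+w=2.18600; √(b/2)=1.27867, √(2b)=2.55734; F=1.27867×0.482=0.61632, v=2.18600/2.55734=0.85479
k=4: u−w=29.77400, u+w=-1.78400; √(b/2)=1.27867, √(2b)=2.55734; F=1.27867×29.774=38.07116, v=-1.78400/2.55734=-0.69760

0: F=-23.61066 v=-12.16849
1: F=-1.60985 v=-18.32645
2: F=-0.86055 v=-9.87392
3: F=0.61632 v=0.85479
4: F=38.07116 v=-0.69760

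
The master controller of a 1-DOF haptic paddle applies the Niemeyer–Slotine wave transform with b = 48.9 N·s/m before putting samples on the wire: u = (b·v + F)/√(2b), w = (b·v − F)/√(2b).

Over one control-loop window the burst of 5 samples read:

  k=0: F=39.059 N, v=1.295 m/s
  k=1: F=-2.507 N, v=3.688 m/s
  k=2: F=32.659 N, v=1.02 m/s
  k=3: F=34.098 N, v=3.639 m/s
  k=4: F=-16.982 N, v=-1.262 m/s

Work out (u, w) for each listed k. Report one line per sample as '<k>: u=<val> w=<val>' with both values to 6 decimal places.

0: u=10.352966 w=2.453792
1: u=17.982528 w=18.489536
2: u=8.346017 w=1.741159
3: u=21.441680 w=14.545804
4: u=-7.957398 w=-4.523010

k=0: b·v=48.9×1.295=63.325500; √(2b)=9.889388; u=(63.325500+39.059)/9.889388=10.352966, w=(63.325500−39.059)/9.889388=2.453792
k=1: b·v=48.9×3.688=180.343200; √(2b)=9.889388; u=(180.343200+(-2.507))/9.889388=17.982528, w=(180.343200−(-2.507))/9.889388=18.489536
k=2: b·v=48.9×1.02=49.878000; √(2b)=9.889388; u=(49.878000+32.659)/9.889388=8.346017, w=(49.878000−32.659)/9.889388=1.741159
k=3: b·v=48.9×3.639=177.947100; √(2b)=9.889388; u=(177.947100+34.098)/9.889388=21.441680, w=(177.947100−34.098)/9.889388=14.545804
k=4: b·v=48.9×(-1.262)=-61.711800; √(2b)=9.889388; u=(-61.711800+(-16.982))/9.889388=-7.957398, w=(-61.711800−(-16.982))/9.889388=-4.523010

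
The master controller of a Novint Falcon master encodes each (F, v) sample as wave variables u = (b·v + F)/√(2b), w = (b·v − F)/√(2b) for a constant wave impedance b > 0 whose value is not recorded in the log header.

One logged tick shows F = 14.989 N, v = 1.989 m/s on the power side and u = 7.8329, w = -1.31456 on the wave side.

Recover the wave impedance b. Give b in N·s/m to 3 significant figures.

b = 5.37 N·s/m

u + w = 6.51834;  u + w = √(2b)·v, so √(2b) = 6.51834/1.989 = 3.27719.
b = (√(2b))²/2 = 10.74000/2 = 5.37000.
(Check via u − w = 2F/√(2b): u − w = 9.14746, 2F/√(2b) = 9.14746.)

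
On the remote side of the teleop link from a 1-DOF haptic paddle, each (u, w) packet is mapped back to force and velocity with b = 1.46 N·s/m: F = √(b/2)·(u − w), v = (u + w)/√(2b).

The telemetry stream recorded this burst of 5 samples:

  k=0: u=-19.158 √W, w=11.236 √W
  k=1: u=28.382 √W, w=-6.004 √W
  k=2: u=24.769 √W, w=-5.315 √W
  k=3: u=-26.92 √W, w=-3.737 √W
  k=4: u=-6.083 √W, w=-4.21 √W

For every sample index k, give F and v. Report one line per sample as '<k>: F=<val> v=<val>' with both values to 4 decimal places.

0: F=-25.9686 v=-4.6360
1: F=29.3794 v=13.0957
2: F=25.7038 v=11.3846
3: F=-19.8076 v=-17.9407
4: F=-1.6003 v=-6.0235

k=0: u−w=-30.3940, u+w=-7.9220; √(b/2)=0.8544, √(2b)=1.7088; F=0.8544×(-30.394)=-25.9686, v=-7.9220/1.7088=-4.6360
k=1: u−w=34.3860, u+w=22.3780; √(b/2)=0.8544, √(2b)=1.7088; F=0.8544×34.386=29.3794, v=22.3780/1.7088=13.0957
k=2: u−w=30.0840, u+w=19.4540; √(b/2)=0.8544, √(2b)=1.7088; F=0.8544×30.084=25.7038, v=19.4540/1.7088=11.3846
k=3: u−w=-23.1830, u+w=-30.6570; √(b/2)=0.8544, √(2b)=1.7088; F=0.8544×(-23.183)=-19.8076, v=-30.6570/1.7088=-17.9407
k=4: u−w=-1.8730, u+w=-10.2930; √(b/2)=0.8544, √(2b)=1.7088; F=0.8544×(-1.873)=-1.6003, v=-10.2930/1.7088=-6.0235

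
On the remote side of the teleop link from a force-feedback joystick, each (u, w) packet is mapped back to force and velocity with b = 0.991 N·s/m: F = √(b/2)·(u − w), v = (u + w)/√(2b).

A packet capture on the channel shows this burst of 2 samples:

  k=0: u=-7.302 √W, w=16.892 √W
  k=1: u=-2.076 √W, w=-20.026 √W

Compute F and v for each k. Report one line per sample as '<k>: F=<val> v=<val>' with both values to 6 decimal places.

0: F=-17.030583 v=6.811877
1: F=12.635321 v=-15.699281

k=0: u−w=-24.194000, u+w=9.590000; √(b/2)=0.703918, √(2b)=1.407835; F=0.703918×(-24.194)=-17.030583, v=9.590000/1.407835=6.811877
k=1: u−w=17.950000, u+w=-22.102000; √(b/2)=0.703918, √(2b)=1.407835; F=0.703918×17.95=12.635321, v=-22.102000/1.407835=-15.699281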